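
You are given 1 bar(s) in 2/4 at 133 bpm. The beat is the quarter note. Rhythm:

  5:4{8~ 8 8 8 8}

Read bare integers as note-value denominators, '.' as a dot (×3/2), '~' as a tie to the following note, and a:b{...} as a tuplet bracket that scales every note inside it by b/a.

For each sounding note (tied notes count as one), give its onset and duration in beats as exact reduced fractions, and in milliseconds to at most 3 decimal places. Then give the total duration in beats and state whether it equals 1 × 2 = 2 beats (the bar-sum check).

1) 0.0ms=0b +360.902ms=4/5b
2) 360.902ms=4/5b +180.451ms=2/5b
3) 541.353ms=6/5b +180.451ms=2/5b
4) 721.805ms=8/5b +180.451ms=2/5b
Σ=2b of 2 (133bpm 2/4) — PASS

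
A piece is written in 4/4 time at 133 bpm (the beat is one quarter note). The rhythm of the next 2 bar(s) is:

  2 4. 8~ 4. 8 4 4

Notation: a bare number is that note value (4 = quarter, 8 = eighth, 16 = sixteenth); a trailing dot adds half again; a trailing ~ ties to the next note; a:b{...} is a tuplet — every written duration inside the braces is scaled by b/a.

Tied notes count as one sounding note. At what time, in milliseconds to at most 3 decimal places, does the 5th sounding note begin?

1. 0.0ms @ 0 + 902.256ms (2)
2. 902.256ms @ 2 + 676.692ms (3/2)
3. 1578.947ms @ 7/2 + 902.256ms (2)
4. 2481.203ms @ 11/2 + 225.564ms (1/2)
5. 2706.767ms @ 6 + 451.128ms (1)
6. 3157.895ms @ 7 + 451.128ms (1)

note 5 onset = 6b = 2706.767ms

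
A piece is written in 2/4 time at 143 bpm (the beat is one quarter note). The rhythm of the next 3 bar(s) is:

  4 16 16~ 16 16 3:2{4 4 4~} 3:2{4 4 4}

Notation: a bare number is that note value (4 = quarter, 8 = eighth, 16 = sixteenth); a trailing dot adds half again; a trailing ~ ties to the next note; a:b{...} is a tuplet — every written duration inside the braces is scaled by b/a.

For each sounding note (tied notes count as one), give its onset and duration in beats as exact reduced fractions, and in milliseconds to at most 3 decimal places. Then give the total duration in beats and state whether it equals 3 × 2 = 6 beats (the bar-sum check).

1) 0.0ms=0b +419.58ms=1b
2) 419.58ms=1b +104.895ms=1/4b
3) 524.476ms=5/4b +209.79ms=1/2b
4) 734.266ms=7/4b +104.895ms=1/4b
5) 839.161ms=2b +279.72ms=2/3b
6) 1118.881ms=8/3b +279.72ms=2/3b
7) 1398.601ms=10/3b +559.441ms=4/3b
8) 1958.042ms=14/3b +279.72ms=2/3b
9) 2237.762ms=16/3b +279.72ms=2/3b
Σ=6b of 6 (143bpm 2/4) — PASS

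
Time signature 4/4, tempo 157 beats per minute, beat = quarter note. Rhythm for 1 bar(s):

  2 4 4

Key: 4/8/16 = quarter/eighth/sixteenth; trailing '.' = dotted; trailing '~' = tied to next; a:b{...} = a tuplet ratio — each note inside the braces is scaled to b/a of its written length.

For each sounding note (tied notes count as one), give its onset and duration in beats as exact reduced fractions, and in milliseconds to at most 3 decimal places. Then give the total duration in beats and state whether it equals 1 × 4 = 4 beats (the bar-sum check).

1) 0.0ms=0b +764.331ms=2b
2) 764.331ms=2b +382.166ms=1b
3) 1146.497ms=3b +382.166ms=1b
Σ=4b of 4 (157bpm 4/4) — PASS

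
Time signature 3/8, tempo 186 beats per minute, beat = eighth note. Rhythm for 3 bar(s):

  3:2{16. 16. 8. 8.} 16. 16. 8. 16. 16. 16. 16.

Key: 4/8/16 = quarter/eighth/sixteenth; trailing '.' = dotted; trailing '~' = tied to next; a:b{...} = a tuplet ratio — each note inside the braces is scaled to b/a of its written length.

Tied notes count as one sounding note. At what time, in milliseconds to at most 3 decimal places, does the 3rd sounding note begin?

note 3 onset = 1b = 322.581ms

1. 0.0ms @ 0 + 161.29ms (1/2)
2. 161.29ms @ 1/2 + 161.29ms (1/2)
3. 322.581ms @ 1 + 322.581ms (1)
4. 645.161ms @ 2 + 322.581ms (1)
5. 967.742ms @ 3 + 241.935ms (3/4)
6. 1209.677ms @ 15/4 + 241.935ms (3/4)
7. 1451.613ms @ 9/2 + 483.871ms (3/2)
8. 1935.484ms @ 6 + 241.935ms (3/4)
9. 2177.419ms @ 27/4 + 241.935ms (3/4)
10. 2419.355ms @ 15/2 + 241.935ms (3/4)
11. 2661.29ms @ 33/4 + 241.935ms (3/4)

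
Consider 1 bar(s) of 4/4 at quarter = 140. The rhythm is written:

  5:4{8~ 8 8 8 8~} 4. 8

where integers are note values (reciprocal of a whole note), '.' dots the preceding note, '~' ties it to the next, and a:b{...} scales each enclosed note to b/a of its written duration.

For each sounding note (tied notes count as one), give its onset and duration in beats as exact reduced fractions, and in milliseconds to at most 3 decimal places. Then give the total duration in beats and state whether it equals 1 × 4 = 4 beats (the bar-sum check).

1) 0.0ms=0b +342.857ms=4/5b
2) 342.857ms=4/5b +171.429ms=2/5b
3) 514.286ms=6/5b +171.429ms=2/5b
4) 685.714ms=8/5b +814.286ms=19/10b
5) 1500.0ms=7/2b +214.286ms=1/2b
Σ=4b of 4 (140bpm 4/4) — PASS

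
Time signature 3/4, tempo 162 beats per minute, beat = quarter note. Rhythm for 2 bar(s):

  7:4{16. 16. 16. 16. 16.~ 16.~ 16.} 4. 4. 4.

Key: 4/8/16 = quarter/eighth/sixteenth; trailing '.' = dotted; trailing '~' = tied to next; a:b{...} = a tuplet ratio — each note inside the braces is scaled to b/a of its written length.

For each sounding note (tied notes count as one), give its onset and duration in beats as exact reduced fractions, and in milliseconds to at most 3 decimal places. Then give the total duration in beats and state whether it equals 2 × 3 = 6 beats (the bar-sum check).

1) 0.0ms=0b +79.365ms=3/14b
2) 79.365ms=3/14b +79.365ms=3/14b
3) 158.73ms=3/7b +79.365ms=3/14b
4) 238.095ms=9/14b +79.365ms=3/14b
5) 317.46ms=6/7b +238.095ms=9/14b
6) 555.556ms=3/2b +555.556ms=3/2b
7) 1111.111ms=3b +555.556ms=3/2b
8) 1666.667ms=9/2b +555.556ms=3/2b
Σ=6b of 6 (162bpm 3/4) — PASS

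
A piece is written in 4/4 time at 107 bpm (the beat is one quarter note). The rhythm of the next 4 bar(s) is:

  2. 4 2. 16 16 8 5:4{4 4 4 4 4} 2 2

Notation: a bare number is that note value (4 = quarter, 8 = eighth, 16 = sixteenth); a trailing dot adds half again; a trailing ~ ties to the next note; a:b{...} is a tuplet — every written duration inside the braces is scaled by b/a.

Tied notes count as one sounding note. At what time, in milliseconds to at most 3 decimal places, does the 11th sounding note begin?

note 11 onset = 56/5b = 6280.374ms

1. 0.0ms @ 0 + 1682.243ms (3)
2. 1682.243ms @ 3 + 560.748ms (1)
3. 2242.991ms @ 4 + 1682.243ms (3)
4. 3925.234ms @ 7 + 140.187ms (1/4)
5. 4065.421ms @ 29/4 + 140.187ms (1/4)
6. 4205.607ms @ 15/2 + 280.374ms (1/2)
7. 4485.981ms @ 8 + 448.598ms (4/5)
8. 4934.579ms @ 44/5 + 448.598ms (4/5)
9. 5383.178ms @ 48/5 + 448.598ms (4/5)
10. 5831.776ms @ 52/5 + 448.598ms (4/5)
11. 6280.374ms @ 56/5 + 448.598ms (4/5)
12. 6728.972ms @ 12 + 1121.495ms (2)
13. 7850.467ms @ 14 + 1121.495ms (2)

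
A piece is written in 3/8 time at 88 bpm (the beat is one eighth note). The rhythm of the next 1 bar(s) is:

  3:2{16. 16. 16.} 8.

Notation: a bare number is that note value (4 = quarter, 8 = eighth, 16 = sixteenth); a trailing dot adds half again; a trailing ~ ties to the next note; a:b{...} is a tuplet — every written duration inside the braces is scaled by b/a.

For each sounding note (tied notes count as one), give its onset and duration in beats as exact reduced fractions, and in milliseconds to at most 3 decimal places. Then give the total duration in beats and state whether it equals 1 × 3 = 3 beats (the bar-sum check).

1) 0.0ms=0b +340.909ms=1/2b
2) 340.909ms=1/2b +340.909ms=1/2b
3) 681.818ms=1b +340.909ms=1/2b
4) 1022.727ms=3/2b +1022.727ms=3/2b
Σ=3b of 3 (88bpm 3/8) — PASS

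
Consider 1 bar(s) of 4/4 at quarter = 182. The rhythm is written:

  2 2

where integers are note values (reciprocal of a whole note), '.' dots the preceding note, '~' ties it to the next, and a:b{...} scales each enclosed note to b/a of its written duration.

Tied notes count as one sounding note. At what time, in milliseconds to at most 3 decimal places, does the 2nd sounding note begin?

1. 0.0ms @ 0 + 659.341ms (2)
2. 659.341ms @ 2 + 659.341ms (2)

note 2 onset = 2b = 659.341ms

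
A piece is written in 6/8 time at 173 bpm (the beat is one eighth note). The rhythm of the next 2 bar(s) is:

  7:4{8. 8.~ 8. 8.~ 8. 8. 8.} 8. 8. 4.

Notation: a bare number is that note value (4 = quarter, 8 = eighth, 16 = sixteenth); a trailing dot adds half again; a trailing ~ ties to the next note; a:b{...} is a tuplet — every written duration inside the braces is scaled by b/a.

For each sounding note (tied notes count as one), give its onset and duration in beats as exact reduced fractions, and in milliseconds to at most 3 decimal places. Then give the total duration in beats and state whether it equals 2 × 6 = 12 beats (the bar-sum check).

1) 0.0ms=0b +297.275ms=6/7b
2) 297.275ms=6/7b +594.55ms=12/7b
3) 891.825ms=18/7b +594.55ms=12/7b
4) 1486.375ms=30/7b +297.275ms=6/7b
5) 1783.65ms=36/7b +297.275ms=6/7b
6) 2080.925ms=6b +520.231ms=3/2b
7) 2601.156ms=15/2b +520.231ms=3/2b
8) 3121.387ms=9b +1040.462ms=3b
Σ=12b of 12 (173bpm 6/8) — PASS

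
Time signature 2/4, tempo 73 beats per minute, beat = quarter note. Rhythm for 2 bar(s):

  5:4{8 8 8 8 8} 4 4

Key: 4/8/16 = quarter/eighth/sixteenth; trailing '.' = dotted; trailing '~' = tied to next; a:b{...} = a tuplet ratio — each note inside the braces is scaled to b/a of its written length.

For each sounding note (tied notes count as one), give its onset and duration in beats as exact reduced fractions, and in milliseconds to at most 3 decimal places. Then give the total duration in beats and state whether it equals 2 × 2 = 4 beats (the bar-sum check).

1) 0.0ms=0b +328.767ms=2/5b
2) 328.767ms=2/5b +328.767ms=2/5b
3) 657.534ms=4/5b +328.767ms=2/5b
4) 986.301ms=6/5b +328.767ms=2/5b
5) 1315.068ms=8/5b +328.767ms=2/5b
6) 1643.836ms=2b +821.918ms=1b
7) 2465.753ms=3b +821.918ms=1b
Σ=4b of 4 (73bpm 2/4) — PASS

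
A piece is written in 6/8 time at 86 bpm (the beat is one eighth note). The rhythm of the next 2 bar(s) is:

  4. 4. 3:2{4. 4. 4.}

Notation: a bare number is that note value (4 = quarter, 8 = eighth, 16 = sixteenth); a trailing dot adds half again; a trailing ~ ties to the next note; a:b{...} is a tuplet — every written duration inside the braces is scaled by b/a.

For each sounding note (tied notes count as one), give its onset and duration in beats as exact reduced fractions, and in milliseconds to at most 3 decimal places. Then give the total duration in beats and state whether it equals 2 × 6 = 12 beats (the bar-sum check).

1) 0.0ms=0b +2093.023ms=3b
2) 2093.023ms=3b +2093.023ms=3b
3) 4186.047ms=6b +1395.349ms=2b
4) 5581.395ms=8b +1395.349ms=2b
5) 6976.744ms=10b +1395.349ms=2b
Σ=12b of 12 (86bpm 6/8) — PASS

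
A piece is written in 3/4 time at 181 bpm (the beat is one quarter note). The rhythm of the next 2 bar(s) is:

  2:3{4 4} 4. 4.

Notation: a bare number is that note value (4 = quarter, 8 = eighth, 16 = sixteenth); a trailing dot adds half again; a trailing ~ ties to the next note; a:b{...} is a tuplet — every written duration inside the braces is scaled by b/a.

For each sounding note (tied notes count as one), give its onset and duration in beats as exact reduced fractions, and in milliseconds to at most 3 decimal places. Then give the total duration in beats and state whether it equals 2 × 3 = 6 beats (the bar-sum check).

1) 0.0ms=0b +497.238ms=3/2b
2) 497.238ms=3/2b +497.238ms=3/2b
3) 994.475ms=3b +497.238ms=3/2b
4) 1491.713ms=9/2b +497.238ms=3/2b
Σ=6b of 6 (181bpm 3/4) — PASS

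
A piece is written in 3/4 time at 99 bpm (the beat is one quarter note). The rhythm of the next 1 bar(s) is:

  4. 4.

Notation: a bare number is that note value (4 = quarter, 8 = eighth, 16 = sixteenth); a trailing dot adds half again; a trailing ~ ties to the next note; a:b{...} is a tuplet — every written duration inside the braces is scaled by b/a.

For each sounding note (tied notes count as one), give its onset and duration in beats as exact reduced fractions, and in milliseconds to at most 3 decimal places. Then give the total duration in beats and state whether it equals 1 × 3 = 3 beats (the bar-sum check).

1) 0.0ms=0b +909.091ms=3/2b
2) 909.091ms=3/2b +909.091ms=3/2b
Σ=3b of 3 (99bpm 3/4) — PASS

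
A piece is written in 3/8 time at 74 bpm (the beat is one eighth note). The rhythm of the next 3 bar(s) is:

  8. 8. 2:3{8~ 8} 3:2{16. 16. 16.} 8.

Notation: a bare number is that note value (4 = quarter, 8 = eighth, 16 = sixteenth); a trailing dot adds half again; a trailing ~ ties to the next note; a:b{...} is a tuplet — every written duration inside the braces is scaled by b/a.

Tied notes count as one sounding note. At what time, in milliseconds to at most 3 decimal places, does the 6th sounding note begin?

1. 0.0ms @ 0 + 1216.216ms (3/2)
2. 1216.216ms @ 3/2 + 1216.216ms (3/2)
3. 2432.432ms @ 3 + 2432.432ms (3)
4. 4864.865ms @ 6 + 405.405ms (1/2)
5. 5270.27ms @ 13/2 + 405.405ms (1/2)
6. 5675.676ms @ 7 + 405.405ms (1/2)
7. 6081.081ms @ 15/2 + 1216.216ms (3/2)

note 6 onset = 7b = 5675.676ms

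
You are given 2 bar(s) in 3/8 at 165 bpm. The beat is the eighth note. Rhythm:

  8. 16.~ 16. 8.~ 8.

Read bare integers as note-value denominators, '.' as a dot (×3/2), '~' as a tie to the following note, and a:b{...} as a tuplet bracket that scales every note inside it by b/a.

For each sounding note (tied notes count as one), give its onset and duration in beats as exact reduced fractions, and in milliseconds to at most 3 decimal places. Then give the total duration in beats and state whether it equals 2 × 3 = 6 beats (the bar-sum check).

1) 0.0ms=0b +545.455ms=3/2b
2) 545.455ms=3/2b +545.455ms=3/2b
3) 1090.909ms=3b +1090.909ms=3b
Σ=6b of 6 (165bpm 3/8) — PASS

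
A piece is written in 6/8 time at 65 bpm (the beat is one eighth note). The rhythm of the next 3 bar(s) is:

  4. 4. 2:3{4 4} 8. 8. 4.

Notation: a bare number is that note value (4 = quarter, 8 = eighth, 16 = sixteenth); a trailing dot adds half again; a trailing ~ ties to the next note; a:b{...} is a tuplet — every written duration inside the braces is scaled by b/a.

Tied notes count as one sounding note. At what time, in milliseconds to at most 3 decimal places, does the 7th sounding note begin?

1. 0.0ms @ 0 + 2769.231ms (3)
2. 2769.231ms @ 3 + 2769.231ms (3)
3. 5538.462ms @ 6 + 2769.231ms (3)
4. 8307.692ms @ 9 + 2769.231ms (3)
5. 11076.923ms @ 12 + 1384.615ms (3/2)
6. 12461.538ms @ 27/2 + 1384.615ms (3/2)
7. 13846.154ms @ 15 + 2769.231ms (3)

note 7 onset = 15b = 13846.154ms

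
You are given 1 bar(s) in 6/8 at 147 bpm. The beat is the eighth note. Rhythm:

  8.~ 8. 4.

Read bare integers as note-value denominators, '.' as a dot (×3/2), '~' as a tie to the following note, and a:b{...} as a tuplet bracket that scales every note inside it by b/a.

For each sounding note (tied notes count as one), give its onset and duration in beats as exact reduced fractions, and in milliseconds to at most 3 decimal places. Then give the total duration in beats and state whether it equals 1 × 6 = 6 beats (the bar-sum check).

1) 0.0ms=0b +1224.49ms=3b
2) 1224.49ms=3b +1224.49ms=3b
Σ=6b of 6 (147bpm 6/8) — PASS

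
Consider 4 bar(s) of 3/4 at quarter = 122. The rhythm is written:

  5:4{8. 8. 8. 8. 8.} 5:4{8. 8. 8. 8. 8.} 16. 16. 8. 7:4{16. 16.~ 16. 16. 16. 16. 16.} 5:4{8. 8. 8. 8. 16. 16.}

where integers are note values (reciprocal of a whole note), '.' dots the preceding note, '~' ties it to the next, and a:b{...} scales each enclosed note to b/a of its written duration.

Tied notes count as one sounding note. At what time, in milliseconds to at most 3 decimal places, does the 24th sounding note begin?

1. 0.0ms @ 0 + 295.082ms (3/5)
2. 295.082ms @ 3/5 + 295.082ms (3/5)
3. 590.164ms @ 6/5 + 295.082ms (3/5)
4. 885.246ms @ 9/5 + 295.082ms (3/5)
5. 1180.328ms @ 12/5 + 295.082ms (3/5)
6. 1475.41ms @ 3 + 295.082ms (3/5)
7. 1770.492ms @ 18/5 + 295.082ms (3/5)
8. 2065.574ms @ 21/5 + 295.082ms (3/5)
9. 2360.656ms @ 24/5 + 295.082ms (3/5)
10. 2655.738ms @ 27/5 + 295.082ms (3/5)
11. 2950.82ms @ 6 + 184.426ms (3/8)
12. 3135.246ms @ 51/8 + 184.426ms (3/8)
13. 3319.672ms @ 27/4 + 368.852ms (3/4)
14. 3688.525ms @ 15/2 + 105.386ms (3/14)
15. 3793.911ms @ 54/7 + 210.773ms (3/7)
16. 4004.684ms @ 57/7 + 105.386ms (3/14)
17. 4110.07ms @ 117/14 + 105.386ms (3/14)
18. 4215.457ms @ 60/7 + 105.386ms (3/14)
19. 4320.843ms @ 123/14 + 105.386ms (3/14)
20. 4426.23ms @ 9 + 295.082ms (3/5)
21. 4721.311ms @ 48/5 + 295.082ms (3/5)
22. 5016.393ms @ 51/5 + 295.082ms (3/5)
23. 5311.475ms @ 54/5 + 295.082ms (3/5)
24. 5606.557ms @ 57/5 + 147.541ms (3/10)
25. 5754.098ms @ 117/10 + 147.541ms (3/10)

note 24 onset = 57/5b = 5606.557ms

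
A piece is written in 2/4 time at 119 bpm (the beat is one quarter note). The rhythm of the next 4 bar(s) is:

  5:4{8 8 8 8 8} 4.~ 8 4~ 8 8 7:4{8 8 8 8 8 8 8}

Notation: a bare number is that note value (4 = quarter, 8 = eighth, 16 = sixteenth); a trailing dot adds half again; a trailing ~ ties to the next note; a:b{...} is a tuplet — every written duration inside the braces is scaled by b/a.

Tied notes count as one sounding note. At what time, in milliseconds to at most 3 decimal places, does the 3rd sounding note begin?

1. 0.0ms @ 0 + 201.681ms (2/5)
2. 201.681ms @ 2/5 + 201.681ms (2/5)
3. 403.361ms @ 4/5 + 201.681ms (2/5)
4. 605.042ms @ 6/5 + 201.681ms (2/5)
5. 806.723ms @ 8/5 + 201.681ms (2/5)
6. 1008.403ms @ 2 + 1008.403ms (2)
7. 2016.807ms @ 4 + 756.303ms (3/2)
8. 2773.109ms @ 11/2 + 252.101ms (1/2)
9. 3025.21ms @ 6 + 144.058ms (2/7)
10. 3169.268ms @ 44/7 + 144.058ms (2/7)
11. 3313.325ms @ 46/7 + 144.058ms (2/7)
12. 3457.383ms @ 48/7 + 144.058ms (2/7)
13. 3601.441ms @ 50/7 + 144.058ms (2/7)
14. 3745.498ms @ 52/7 + 144.058ms (2/7)
15. 3889.556ms @ 54/7 + 144.058ms (2/7)

note 3 onset = 4/5b = 403.361ms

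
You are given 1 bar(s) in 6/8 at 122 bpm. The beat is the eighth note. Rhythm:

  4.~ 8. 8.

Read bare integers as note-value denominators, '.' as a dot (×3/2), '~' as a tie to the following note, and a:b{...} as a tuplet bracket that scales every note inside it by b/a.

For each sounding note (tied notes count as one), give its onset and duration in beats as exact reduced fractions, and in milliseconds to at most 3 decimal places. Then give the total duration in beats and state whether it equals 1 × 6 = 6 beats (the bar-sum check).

1) 0.0ms=0b +2213.115ms=9/2b
2) 2213.115ms=9/2b +737.705ms=3/2b
Σ=6b of 6 (122bpm 6/8) — PASS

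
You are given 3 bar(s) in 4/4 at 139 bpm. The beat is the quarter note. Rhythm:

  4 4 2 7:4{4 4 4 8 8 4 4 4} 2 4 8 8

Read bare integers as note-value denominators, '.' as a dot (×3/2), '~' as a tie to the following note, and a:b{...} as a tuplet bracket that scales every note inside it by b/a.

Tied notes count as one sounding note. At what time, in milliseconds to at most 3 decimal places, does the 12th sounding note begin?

1. 0.0ms @ 0 + 431.655ms (1)
2. 431.655ms @ 1 + 431.655ms (1)
3. 863.309ms @ 2 + 863.309ms (2)
4. 1726.619ms @ 4 + 246.66ms (4/7)
5. 1973.279ms @ 32/7 + 246.66ms (4/7)
6. 2219.938ms @ 36/7 + 246.66ms (4/7)
7. 2466.598ms @ 40/7 + 123.33ms (2/7)
8. 2589.928ms @ 6 + 123.33ms (2/7)
9. 2713.258ms @ 44/7 + 246.66ms (4/7)
10. 2959.918ms @ 48/7 + 246.66ms (4/7)
11. 3206.578ms @ 52/7 + 246.66ms (4/7)
12. 3453.237ms @ 8 + 863.309ms (2)
13. 4316.547ms @ 10 + 431.655ms (1)
14. 4748.201ms @ 11 + 215.827ms (1/2)
15. 4964.029ms @ 23/2 + 215.827ms (1/2)

note 12 onset = 8b = 3453.237ms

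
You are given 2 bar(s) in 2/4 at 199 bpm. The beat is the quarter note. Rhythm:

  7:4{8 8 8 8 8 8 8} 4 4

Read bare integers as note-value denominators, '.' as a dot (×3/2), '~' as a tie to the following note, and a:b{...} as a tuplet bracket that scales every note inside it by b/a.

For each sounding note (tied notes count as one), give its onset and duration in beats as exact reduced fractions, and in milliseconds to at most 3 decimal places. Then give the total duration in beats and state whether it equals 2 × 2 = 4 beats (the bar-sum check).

1) 0.0ms=0b +86.145ms=2/7b
2) 86.145ms=2/7b +86.145ms=2/7b
3) 172.29ms=4/7b +86.145ms=2/7b
4) 258.435ms=6/7b +86.145ms=2/7b
5) 344.58ms=8/7b +86.145ms=2/7b
6) 430.725ms=10/7b +86.145ms=2/7b
7) 516.87ms=12/7b +86.145ms=2/7b
8) 603.015ms=2b +301.508ms=1b
9) 904.523ms=3b +301.508ms=1b
Σ=4b of 4 (199bpm 2/4) — PASS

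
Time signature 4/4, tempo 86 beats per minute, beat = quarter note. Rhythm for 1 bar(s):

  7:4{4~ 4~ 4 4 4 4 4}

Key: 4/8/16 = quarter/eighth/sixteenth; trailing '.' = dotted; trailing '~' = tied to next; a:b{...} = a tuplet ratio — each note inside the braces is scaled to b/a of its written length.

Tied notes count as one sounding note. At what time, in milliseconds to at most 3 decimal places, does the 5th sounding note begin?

1. 0.0ms @ 0 + 1196.013ms (12/7)
2. 1196.013ms @ 12/7 + 398.671ms (4/7)
3. 1594.684ms @ 16/7 + 398.671ms (4/7)
4. 1993.355ms @ 20/7 + 398.671ms (4/7)
5. 2392.027ms @ 24/7 + 398.671ms (4/7)

note 5 onset = 24/7b = 2392.027ms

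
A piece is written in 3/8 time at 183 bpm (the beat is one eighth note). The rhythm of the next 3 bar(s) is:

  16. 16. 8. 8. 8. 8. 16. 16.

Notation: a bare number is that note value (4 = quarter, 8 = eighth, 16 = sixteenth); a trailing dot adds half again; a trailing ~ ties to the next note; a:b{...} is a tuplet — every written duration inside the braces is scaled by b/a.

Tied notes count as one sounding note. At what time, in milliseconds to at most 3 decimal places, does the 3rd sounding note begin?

note 3 onset = 3/2b = 491.803ms

1. 0.0ms @ 0 + 245.902ms (3/4)
2. 245.902ms @ 3/4 + 245.902ms (3/4)
3. 491.803ms @ 3/2 + 491.803ms (3/2)
4. 983.607ms @ 3 + 491.803ms (3/2)
5. 1475.41ms @ 9/2 + 491.803ms (3/2)
6. 1967.213ms @ 6 + 491.803ms (3/2)
7. 2459.016ms @ 15/2 + 245.902ms (3/4)
8. 2704.918ms @ 33/4 + 245.902ms (3/4)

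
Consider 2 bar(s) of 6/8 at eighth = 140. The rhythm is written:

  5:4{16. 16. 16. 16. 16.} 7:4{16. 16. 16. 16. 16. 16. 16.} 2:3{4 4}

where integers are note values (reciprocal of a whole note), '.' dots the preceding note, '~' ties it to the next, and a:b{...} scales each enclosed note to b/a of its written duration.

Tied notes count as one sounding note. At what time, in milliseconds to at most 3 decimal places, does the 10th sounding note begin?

1. 0.0ms @ 0 + 257.143ms (3/5)
2. 257.143ms @ 3/5 + 257.143ms (3/5)
3. 514.286ms @ 6/5 + 257.143ms (3/5)
4. 771.429ms @ 9/5 + 257.143ms (3/5)
5. 1028.571ms @ 12/5 + 257.143ms (3/5)
6. 1285.714ms @ 3 + 183.673ms (3/7)
7. 1469.388ms @ 24/7 + 183.673ms (3/7)
8. 1653.061ms @ 27/7 + 183.673ms (3/7)
9. 1836.735ms @ 30/7 + 183.673ms (3/7)
10. 2020.408ms @ 33/7 + 183.673ms (3/7)
11. 2204.082ms @ 36/7 + 183.673ms (3/7)
12. 2387.755ms @ 39/7 + 183.673ms (3/7)
13. 2571.429ms @ 6 + 1285.714ms (3)
14. 3857.143ms @ 9 + 1285.714ms (3)

note 10 onset = 33/7b = 2020.408ms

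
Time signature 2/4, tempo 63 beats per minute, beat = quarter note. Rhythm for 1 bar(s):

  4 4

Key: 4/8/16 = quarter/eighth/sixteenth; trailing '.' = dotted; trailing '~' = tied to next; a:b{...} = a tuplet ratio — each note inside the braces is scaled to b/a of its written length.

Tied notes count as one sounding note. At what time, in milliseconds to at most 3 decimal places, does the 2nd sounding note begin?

1. 0.0ms @ 0 + 952.381ms (1)
2. 952.381ms @ 1 + 952.381ms (1)

note 2 onset = 1b = 952.381ms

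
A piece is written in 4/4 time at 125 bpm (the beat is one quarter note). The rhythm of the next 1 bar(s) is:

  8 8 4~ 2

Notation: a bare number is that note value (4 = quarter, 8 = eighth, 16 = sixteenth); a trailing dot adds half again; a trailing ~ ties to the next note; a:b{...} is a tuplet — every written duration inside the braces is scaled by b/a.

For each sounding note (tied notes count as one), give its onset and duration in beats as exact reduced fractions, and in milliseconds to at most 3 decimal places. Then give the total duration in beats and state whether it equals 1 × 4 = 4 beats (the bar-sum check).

1) 0.0ms=0b +240.0ms=1/2b
2) 240.0ms=1/2b +240.0ms=1/2b
3) 480.0ms=1b +1440.0ms=3b
Σ=4b of 4 (125bpm 4/4) — PASS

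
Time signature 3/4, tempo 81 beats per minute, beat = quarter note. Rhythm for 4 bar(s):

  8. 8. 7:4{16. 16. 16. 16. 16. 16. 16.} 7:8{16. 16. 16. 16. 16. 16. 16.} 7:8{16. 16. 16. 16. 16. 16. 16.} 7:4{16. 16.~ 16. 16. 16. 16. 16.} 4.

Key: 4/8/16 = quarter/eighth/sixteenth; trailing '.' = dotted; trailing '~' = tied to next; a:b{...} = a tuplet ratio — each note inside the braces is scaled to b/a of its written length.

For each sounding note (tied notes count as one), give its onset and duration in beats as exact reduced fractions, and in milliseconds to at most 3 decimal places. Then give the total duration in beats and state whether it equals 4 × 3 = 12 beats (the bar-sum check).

1) 0.0ms=0b +555.556ms=3/4b
2) 555.556ms=3/4b +555.556ms=3/4b
3) 1111.111ms=3/2b +158.73ms=3/14b
4) 1269.841ms=12/7b +158.73ms=3/14b
5) 1428.571ms=27/14b +158.73ms=3/14b
6) 1587.302ms=15/7b +158.73ms=3/14b
7) 1746.032ms=33/14b +158.73ms=3/14b
8) 1904.762ms=18/7b +158.73ms=3/14b
9) 2063.492ms=39/14b +158.73ms=3/14b
10) 2222.222ms=3b +317.46ms=3/7b
11) 2539.683ms=24/7b +317.46ms=3/7b
12) 2857.143ms=27/7b +317.46ms=3/7b
13) 3174.603ms=30/7b +317.46ms=3/7b
14) 3492.063ms=33/7b +317.46ms=3/7b
15) 3809.524ms=36/7b +317.46ms=3/7b
16) 4126.984ms=39/7b +317.46ms=3/7b
17) 4444.444ms=6b +317.46ms=3/7b
18) 4761.905ms=45/7b +317.46ms=3/7b
19) 5079.365ms=48/7b +317.46ms=3/7b
20) 5396.825ms=51/7b +317.46ms=3/7b
21) 5714.286ms=54/7b +317.46ms=3/7b
22) 6031.746ms=57/7b +317.46ms=3/7b
23) 6349.206ms=60/7b +317.46ms=3/7b
24) 6666.667ms=9b +158.73ms=3/14b
25) 6825.397ms=129/14b +317.46ms=3/7b
26) 7142.857ms=135/14b +158.73ms=3/14b
27) 7301.587ms=69/7b +158.73ms=3/14b
28) 7460.317ms=141/14b +158.73ms=3/14b
29) 7619.048ms=72/7b +158.73ms=3/14b
30) 7777.778ms=21/2b +1111.111ms=3/2b
Σ=12b of 12 (81bpm 3/4) — PASS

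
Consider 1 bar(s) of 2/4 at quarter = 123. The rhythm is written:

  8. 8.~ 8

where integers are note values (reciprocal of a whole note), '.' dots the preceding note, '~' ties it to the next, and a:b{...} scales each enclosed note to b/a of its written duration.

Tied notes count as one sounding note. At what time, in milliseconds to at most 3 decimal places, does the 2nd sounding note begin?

1. 0.0ms @ 0 + 365.854ms (3/4)
2. 365.854ms @ 3/4 + 609.756ms (5/4)

note 2 onset = 3/4b = 365.854ms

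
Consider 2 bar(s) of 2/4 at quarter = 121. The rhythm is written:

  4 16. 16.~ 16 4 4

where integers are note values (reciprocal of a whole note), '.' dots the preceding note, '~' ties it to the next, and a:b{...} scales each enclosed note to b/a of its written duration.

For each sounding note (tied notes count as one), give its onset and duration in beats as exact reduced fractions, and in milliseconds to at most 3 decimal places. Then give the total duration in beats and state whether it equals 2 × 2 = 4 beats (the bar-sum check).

1) 0.0ms=0b +495.868ms=1b
2) 495.868ms=1b +185.95ms=3/8b
3) 681.818ms=11/8b +309.917ms=5/8b
4) 991.736ms=2b +495.868ms=1b
5) 1487.603ms=3b +495.868ms=1b
Σ=4b of 4 (121bpm 2/4) — PASS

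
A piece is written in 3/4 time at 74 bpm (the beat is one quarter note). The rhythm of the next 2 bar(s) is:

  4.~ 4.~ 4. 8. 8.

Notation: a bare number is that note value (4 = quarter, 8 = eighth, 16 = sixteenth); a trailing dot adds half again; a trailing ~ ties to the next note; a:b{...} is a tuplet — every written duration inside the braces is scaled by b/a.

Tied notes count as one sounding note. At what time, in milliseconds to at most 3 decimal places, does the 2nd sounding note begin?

note 2 onset = 9/2b = 3648.649ms

1. 0.0ms @ 0 + 3648.649ms (9/2)
2. 3648.649ms @ 9/2 + 608.108ms (3/4)
3. 4256.757ms @ 21/4 + 608.108ms (3/4)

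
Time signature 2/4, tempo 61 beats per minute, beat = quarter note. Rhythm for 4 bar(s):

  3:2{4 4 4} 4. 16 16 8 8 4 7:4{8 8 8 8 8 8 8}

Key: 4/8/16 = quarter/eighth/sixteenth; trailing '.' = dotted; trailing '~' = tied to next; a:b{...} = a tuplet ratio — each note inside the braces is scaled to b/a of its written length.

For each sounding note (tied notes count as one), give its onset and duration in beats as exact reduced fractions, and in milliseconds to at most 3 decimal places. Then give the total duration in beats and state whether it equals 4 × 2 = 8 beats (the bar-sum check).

1) 0.0ms=0b +655.738ms=2/3b
2) 655.738ms=2/3b +655.738ms=2/3b
3) 1311.475ms=4/3b +655.738ms=2/3b
4) 1967.213ms=2b +1475.41ms=3/2b
5) 3442.623ms=7/2b +245.902ms=1/4b
6) 3688.525ms=15/4b +245.902ms=1/4b
7) 3934.426ms=4b +491.803ms=1/2b
8) 4426.23ms=9/2b +491.803ms=1/2b
9) 4918.033ms=5b +983.607ms=1b
10) 5901.639ms=6b +281.03ms=2/7b
11) 6182.67ms=44/7b +281.03ms=2/7b
12) 6463.7ms=46/7b +281.03ms=2/7b
13) 6744.731ms=48/7b +281.03ms=2/7b
14) 7025.761ms=50/7b +281.03ms=2/7b
15) 7306.792ms=52/7b +281.03ms=2/7b
16) 7587.822ms=54/7b +281.03ms=2/7b
Σ=8b of 8 (61bpm 2/4) — PASS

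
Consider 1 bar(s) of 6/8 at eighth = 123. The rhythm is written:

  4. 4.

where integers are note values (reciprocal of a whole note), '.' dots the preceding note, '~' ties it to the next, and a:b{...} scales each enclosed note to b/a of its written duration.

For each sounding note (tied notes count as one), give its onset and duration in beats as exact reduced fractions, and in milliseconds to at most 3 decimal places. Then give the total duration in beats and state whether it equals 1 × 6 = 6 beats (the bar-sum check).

1) 0.0ms=0b +1463.415ms=3b
2) 1463.415ms=3b +1463.415ms=3b
Σ=6b of 6 (123bpm 6/8) — PASS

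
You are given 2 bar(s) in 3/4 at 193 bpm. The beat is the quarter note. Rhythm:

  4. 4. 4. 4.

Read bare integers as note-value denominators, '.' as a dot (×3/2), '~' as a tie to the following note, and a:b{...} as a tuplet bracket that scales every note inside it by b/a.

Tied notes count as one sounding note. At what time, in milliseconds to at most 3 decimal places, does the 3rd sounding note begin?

1. 0.0ms @ 0 + 466.321ms (3/2)
2. 466.321ms @ 3/2 + 466.321ms (3/2)
3. 932.642ms @ 3 + 466.321ms (3/2)
4. 1398.964ms @ 9/2 + 466.321ms (3/2)

note 3 onset = 3b = 932.642ms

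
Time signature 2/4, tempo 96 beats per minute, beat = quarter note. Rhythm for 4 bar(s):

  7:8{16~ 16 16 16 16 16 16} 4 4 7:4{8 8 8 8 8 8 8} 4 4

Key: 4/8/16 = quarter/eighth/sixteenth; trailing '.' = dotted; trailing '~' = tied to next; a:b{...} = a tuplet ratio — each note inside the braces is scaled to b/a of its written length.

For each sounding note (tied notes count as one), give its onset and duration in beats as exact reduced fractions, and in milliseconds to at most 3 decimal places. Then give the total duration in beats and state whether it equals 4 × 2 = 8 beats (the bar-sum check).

1) 0.0ms=0b +357.143ms=4/7b
2) 357.143ms=4/7b +178.571ms=2/7b
3) 535.714ms=6/7b +178.571ms=2/7b
4) 714.286ms=8/7b +178.571ms=2/7b
5) 892.857ms=10/7b +178.571ms=2/7b
6) 1071.429ms=12/7b +178.571ms=2/7b
7) 1250.0ms=2b +625.0ms=1b
8) 1875.0ms=3b +625.0ms=1b
9) 2500.0ms=4b +178.571ms=2/7b
10) 2678.571ms=30/7b +178.571ms=2/7b
11) 2857.143ms=32/7b +178.571ms=2/7b
12) 3035.714ms=34/7b +178.571ms=2/7b
13) 3214.286ms=36/7b +178.571ms=2/7b
14) 3392.857ms=38/7b +178.571ms=2/7b
15) 3571.429ms=40/7b +178.571ms=2/7b
16) 3750.0ms=6b +625.0ms=1b
17) 4375.0ms=7b +625.0ms=1b
Σ=8b of 8 (96bpm 2/4) — PASS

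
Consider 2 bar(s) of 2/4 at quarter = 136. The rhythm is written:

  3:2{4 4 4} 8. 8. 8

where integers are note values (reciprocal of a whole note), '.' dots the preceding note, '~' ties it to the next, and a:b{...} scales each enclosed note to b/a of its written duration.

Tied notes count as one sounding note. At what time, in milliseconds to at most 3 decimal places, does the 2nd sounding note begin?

1. 0.0ms @ 0 + 294.118ms (2/3)
2. 294.118ms @ 2/3 + 294.118ms (2/3)
3. 588.235ms @ 4/3 + 294.118ms (2/3)
4. 882.353ms @ 2 + 330.882ms (3/4)
5. 1213.235ms @ 11/4 + 330.882ms (3/4)
6. 1544.118ms @ 7/2 + 220.588ms (1/2)

note 2 onset = 2/3b = 294.118ms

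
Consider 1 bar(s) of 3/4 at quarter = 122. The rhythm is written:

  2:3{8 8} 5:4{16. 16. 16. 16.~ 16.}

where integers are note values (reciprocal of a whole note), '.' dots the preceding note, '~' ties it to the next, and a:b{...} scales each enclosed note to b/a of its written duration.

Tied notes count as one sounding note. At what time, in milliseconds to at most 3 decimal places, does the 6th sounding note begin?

1. 0.0ms @ 0 + 368.852ms (3/4)
2. 368.852ms @ 3/4 + 368.852ms (3/4)
3. 737.705ms @ 3/2 + 147.541ms (3/10)
4. 885.246ms @ 9/5 + 147.541ms (3/10)
5. 1032.787ms @ 21/10 + 147.541ms (3/10)
6. 1180.328ms @ 12/5 + 295.082ms (3/5)

note 6 onset = 12/5b = 1180.328ms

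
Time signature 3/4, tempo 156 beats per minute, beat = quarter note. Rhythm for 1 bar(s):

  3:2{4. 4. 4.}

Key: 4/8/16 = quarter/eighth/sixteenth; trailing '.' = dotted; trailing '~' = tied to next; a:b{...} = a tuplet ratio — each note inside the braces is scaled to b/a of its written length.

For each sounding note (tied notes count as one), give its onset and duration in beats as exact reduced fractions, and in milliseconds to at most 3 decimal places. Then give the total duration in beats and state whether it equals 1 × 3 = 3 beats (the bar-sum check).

1) 0.0ms=0b +384.615ms=1b
2) 384.615ms=1b +384.615ms=1b
3) 769.231ms=2b +384.615ms=1b
Σ=3b of 3 (156bpm 3/4) — PASS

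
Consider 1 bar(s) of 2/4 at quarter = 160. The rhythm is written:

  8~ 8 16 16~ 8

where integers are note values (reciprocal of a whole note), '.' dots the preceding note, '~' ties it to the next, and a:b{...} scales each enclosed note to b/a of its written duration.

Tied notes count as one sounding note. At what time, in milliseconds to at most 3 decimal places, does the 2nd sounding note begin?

note 2 onset = 1b = 375.0ms

1. 0.0ms @ 0 + 375.0ms (1)
2. 375.0ms @ 1 + 93.75ms (1/4)
3. 468.75ms @ 5/4 + 281.25ms (3/4)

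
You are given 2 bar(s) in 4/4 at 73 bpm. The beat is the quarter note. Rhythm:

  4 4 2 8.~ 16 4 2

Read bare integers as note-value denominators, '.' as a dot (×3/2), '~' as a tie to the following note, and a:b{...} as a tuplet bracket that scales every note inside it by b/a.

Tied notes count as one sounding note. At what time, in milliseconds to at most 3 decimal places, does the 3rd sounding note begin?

1. 0.0ms @ 0 + 821.918ms (1)
2. 821.918ms @ 1 + 821.918ms (1)
3. 1643.836ms @ 2 + 1643.836ms (2)
4. 3287.671ms @ 4 + 821.918ms (1)
5. 4109.589ms @ 5 + 821.918ms (1)
6. 4931.507ms @ 6 + 1643.836ms (2)

note 3 onset = 2b = 1643.836ms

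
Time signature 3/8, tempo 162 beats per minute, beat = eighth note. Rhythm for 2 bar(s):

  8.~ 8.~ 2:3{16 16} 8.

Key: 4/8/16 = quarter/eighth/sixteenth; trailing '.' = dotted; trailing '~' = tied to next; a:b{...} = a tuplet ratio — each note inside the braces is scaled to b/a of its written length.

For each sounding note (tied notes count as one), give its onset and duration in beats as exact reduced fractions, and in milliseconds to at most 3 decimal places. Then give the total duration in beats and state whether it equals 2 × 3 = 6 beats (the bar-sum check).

1) 0.0ms=0b +1388.889ms=15/4b
2) 1388.889ms=15/4b +277.778ms=3/4b
3) 1666.667ms=9/2b +555.556ms=3/2b
Σ=6b of 6 (162bpm 3/8) — PASS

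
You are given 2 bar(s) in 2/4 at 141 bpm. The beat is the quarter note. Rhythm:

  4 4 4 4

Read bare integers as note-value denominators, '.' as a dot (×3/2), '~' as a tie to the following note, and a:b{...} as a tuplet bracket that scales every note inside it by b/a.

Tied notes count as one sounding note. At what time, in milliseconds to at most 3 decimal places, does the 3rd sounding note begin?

1. 0.0ms @ 0 + 425.532ms (1)
2. 425.532ms @ 1 + 425.532ms (1)
3. 851.064ms @ 2 + 425.532ms (1)
4. 1276.596ms @ 3 + 425.532ms (1)

note 3 onset = 2b = 851.064ms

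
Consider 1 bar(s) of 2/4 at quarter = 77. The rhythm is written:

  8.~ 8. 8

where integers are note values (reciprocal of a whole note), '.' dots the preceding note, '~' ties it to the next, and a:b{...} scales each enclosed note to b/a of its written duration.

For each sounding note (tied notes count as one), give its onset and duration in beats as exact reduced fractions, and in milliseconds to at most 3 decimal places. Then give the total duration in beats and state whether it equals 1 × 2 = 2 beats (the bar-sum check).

1) 0.0ms=0b +1168.831ms=3/2b
2) 1168.831ms=3/2b +389.61ms=1/2b
Σ=2b of 2 (77bpm 2/4) — PASS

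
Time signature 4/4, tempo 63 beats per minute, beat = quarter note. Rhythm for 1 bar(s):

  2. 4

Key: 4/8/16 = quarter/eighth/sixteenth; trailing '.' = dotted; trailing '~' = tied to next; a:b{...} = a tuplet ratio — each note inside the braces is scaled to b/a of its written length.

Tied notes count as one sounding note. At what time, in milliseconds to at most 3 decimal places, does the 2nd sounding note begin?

note 2 onset = 3b = 2857.143ms

1. 0.0ms @ 0 + 2857.143ms (3)
2. 2857.143ms @ 3 + 952.381ms (1)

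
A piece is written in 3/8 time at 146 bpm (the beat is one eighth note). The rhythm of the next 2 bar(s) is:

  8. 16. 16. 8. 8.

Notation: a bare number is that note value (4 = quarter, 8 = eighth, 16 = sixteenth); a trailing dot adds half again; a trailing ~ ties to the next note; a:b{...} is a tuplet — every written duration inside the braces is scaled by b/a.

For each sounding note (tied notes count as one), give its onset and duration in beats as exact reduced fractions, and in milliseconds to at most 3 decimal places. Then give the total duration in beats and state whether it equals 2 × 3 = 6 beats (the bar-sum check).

1) 0.0ms=0b +616.438ms=3/2b
2) 616.438ms=3/2b +308.219ms=3/4b
3) 924.658ms=9/4b +308.219ms=3/4b
4) 1232.877ms=3b +616.438ms=3/2b
5) 1849.315ms=9/2b +616.438ms=3/2b
Σ=6b of 6 (146bpm 3/8) — PASS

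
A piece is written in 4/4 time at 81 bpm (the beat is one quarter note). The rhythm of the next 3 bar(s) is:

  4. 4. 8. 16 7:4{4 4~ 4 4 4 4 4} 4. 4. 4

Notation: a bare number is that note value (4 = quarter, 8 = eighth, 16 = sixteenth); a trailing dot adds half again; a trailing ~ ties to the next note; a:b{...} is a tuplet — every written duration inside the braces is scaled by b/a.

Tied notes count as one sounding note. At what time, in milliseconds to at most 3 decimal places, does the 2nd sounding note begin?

note 2 onset = 3/2b = 1111.111ms

1. 0.0ms @ 0 + 1111.111ms (3/2)
2. 1111.111ms @ 3/2 + 1111.111ms (3/2)
3. 2222.222ms @ 3 + 555.556ms (3/4)
4. 2777.778ms @ 15/4 + 185.185ms (1/4)
5. 2962.963ms @ 4 + 423.28ms (4/7)
6. 3386.243ms @ 32/7 + 846.561ms (8/7)
7. 4232.804ms @ 40/7 + 423.28ms (4/7)
8. 4656.085ms @ 44/7 + 423.28ms (4/7)
9. 5079.365ms @ 48/7 + 423.28ms (4/7)
10. 5502.646ms @ 52/7 + 423.28ms (4/7)
11. 5925.926ms @ 8 + 1111.111ms (3/2)
12. 7037.037ms @ 19/2 + 1111.111ms (3/2)
13. 8148.148ms @ 11 + 740.741ms (1)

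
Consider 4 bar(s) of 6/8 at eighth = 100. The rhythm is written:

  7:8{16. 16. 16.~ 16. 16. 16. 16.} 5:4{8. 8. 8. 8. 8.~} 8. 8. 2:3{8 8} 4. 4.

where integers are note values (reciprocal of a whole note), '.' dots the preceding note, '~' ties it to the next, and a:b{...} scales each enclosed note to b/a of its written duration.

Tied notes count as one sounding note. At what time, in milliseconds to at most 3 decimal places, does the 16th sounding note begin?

1. 0.0ms @ 0 + 514.286ms (6/7)
2. 514.286ms @ 6/7 + 514.286ms (6/7)
3. 1028.571ms @ 12/7 + 1028.571ms (12/7)
4. 2057.143ms @ 24/7 + 514.286ms (6/7)
5. 2571.429ms @ 30/7 + 514.286ms (6/7)
6. 3085.714ms @ 36/7 + 514.286ms (6/7)
7. 3600.0ms @ 6 + 720.0ms (6/5)
8. 4320.0ms @ 36/5 + 720.0ms (6/5)
9. 5040.0ms @ 42/5 + 720.0ms (6/5)
10. 5760.0ms @ 48/5 + 720.0ms (6/5)
11. 6480.0ms @ 54/5 + 1620.0ms (27/10)
12. 8100.0ms @ 27/2 + 900.0ms (3/2)
13. 9000.0ms @ 15 + 900.0ms (3/2)
14. 9900.0ms @ 33/2 + 900.0ms (3/2)
15. 10800.0ms @ 18 + 1800.0ms (3)
16. 12600.0ms @ 21 + 1800.0ms (3)

note 16 onset = 21b = 12600.0ms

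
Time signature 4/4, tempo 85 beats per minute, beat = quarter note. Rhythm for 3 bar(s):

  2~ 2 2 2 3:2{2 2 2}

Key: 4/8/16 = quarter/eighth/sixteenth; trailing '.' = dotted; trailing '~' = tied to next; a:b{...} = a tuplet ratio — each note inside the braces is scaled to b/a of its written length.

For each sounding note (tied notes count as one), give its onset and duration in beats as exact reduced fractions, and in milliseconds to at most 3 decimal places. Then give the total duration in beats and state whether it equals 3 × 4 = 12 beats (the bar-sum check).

1) 0.0ms=0b +2823.529ms=4b
2) 2823.529ms=4b +1411.765ms=2b
3) 4235.294ms=6b +1411.765ms=2b
4) 5647.059ms=8b +941.176ms=4/3b
5) 6588.235ms=28/3b +941.176ms=4/3b
6) 7529.412ms=32/3b +941.176ms=4/3b
Σ=12b of 12 (85bpm 4/4) — PASS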